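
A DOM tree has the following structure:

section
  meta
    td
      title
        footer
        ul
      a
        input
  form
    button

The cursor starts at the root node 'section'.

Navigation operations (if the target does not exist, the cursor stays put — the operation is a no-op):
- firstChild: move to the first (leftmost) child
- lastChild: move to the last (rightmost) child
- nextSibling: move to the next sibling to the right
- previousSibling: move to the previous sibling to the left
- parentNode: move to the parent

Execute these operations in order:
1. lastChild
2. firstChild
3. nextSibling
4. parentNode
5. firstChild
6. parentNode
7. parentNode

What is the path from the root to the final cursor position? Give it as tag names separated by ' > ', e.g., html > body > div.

Answer: section

Derivation:
After 1 (lastChild): form
After 2 (firstChild): button
After 3 (nextSibling): button (no-op, stayed)
After 4 (parentNode): form
After 5 (firstChild): button
After 6 (parentNode): form
After 7 (parentNode): section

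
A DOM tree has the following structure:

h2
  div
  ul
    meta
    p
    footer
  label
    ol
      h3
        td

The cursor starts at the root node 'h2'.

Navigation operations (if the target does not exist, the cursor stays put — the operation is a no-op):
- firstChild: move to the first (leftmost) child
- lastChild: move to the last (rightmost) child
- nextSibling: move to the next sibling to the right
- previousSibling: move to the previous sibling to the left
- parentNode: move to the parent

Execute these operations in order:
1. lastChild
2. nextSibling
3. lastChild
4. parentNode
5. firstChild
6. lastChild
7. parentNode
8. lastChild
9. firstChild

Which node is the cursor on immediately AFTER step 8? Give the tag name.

Answer: h3

Derivation:
After 1 (lastChild): label
After 2 (nextSibling): label (no-op, stayed)
After 3 (lastChild): ol
After 4 (parentNode): label
After 5 (firstChild): ol
After 6 (lastChild): h3
After 7 (parentNode): ol
After 8 (lastChild): h3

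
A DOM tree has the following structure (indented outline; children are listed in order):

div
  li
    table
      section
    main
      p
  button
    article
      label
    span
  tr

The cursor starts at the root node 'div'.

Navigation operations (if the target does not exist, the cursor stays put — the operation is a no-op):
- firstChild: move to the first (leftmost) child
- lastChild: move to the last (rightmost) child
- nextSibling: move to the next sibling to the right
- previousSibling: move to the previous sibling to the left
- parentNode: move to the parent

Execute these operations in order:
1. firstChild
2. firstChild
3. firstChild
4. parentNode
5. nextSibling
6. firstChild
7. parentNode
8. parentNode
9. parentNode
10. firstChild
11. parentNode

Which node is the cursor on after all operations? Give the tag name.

Answer: div

Derivation:
After 1 (firstChild): li
After 2 (firstChild): table
After 3 (firstChild): section
After 4 (parentNode): table
After 5 (nextSibling): main
After 6 (firstChild): p
After 7 (parentNode): main
After 8 (parentNode): li
After 9 (parentNode): div
After 10 (firstChild): li
After 11 (parentNode): div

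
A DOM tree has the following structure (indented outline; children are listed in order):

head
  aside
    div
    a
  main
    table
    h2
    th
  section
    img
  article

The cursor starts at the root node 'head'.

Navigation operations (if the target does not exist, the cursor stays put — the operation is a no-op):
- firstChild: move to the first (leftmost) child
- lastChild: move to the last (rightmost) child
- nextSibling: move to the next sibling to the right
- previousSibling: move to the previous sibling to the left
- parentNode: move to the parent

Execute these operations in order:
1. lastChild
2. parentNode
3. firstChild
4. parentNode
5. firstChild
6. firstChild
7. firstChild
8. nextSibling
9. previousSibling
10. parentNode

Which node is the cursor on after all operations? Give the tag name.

After 1 (lastChild): article
After 2 (parentNode): head
After 3 (firstChild): aside
After 4 (parentNode): head
After 5 (firstChild): aside
After 6 (firstChild): div
After 7 (firstChild): div (no-op, stayed)
After 8 (nextSibling): a
After 9 (previousSibling): div
After 10 (parentNode): aside

Answer: aside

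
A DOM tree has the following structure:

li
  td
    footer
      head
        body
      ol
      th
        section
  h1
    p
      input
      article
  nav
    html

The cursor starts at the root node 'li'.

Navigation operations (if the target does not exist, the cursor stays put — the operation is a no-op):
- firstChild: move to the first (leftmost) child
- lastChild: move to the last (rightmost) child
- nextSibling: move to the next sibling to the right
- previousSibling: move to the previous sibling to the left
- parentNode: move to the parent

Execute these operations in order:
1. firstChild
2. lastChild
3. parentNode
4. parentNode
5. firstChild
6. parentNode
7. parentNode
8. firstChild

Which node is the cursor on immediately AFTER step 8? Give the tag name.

Answer: td

Derivation:
After 1 (firstChild): td
After 2 (lastChild): footer
After 3 (parentNode): td
After 4 (parentNode): li
After 5 (firstChild): td
After 6 (parentNode): li
After 7 (parentNode): li (no-op, stayed)
After 8 (firstChild): td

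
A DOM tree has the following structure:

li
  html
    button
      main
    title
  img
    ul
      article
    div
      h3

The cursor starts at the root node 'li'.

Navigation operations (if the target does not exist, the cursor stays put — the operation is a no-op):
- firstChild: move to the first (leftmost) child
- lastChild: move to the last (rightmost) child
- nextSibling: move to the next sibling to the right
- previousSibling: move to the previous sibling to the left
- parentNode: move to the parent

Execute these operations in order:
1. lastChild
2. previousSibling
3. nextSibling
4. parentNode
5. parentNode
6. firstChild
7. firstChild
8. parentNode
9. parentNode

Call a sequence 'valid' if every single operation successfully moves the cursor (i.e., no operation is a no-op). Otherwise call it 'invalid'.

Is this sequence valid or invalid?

After 1 (lastChild): img
After 2 (previousSibling): html
After 3 (nextSibling): img
After 4 (parentNode): li
After 5 (parentNode): li (no-op, stayed)
After 6 (firstChild): html
After 7 (firstChild): button
After 8 (parentNode): html
After 9 (parentNode): li

Answer: invalid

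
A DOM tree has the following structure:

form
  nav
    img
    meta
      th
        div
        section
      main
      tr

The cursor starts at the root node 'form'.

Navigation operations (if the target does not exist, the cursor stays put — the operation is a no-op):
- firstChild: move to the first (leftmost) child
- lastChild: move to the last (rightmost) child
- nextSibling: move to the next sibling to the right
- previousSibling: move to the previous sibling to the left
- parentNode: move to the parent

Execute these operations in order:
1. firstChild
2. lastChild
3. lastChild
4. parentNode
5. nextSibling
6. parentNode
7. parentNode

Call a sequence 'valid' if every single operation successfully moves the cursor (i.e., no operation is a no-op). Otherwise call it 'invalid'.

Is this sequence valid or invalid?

Answer: invalid

Derivation:
After 1 (firstChild): nav
After 2 (lastChild): meta
After 3 (lastChild): tr
After 4 (parentNode): meta
After 5 (nextSibling): meta (no-op, stayed)
After 6 (parentNode): nav
After 7 (parentNode): form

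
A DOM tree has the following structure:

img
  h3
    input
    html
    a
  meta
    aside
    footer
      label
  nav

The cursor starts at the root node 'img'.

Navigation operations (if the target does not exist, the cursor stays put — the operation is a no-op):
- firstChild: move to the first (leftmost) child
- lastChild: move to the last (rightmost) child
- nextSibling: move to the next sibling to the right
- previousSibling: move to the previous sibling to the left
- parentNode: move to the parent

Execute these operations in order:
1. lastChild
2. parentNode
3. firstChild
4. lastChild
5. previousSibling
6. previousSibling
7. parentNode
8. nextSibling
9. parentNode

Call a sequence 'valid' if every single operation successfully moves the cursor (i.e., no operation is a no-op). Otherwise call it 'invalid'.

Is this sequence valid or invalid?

After 1 (lastChild): nav
After 2 (parentNode): img
After 3 (firstChild): h3
After 4 (lastChild): a
After 5 (previousSibling): html
After 6 (previousSibling): input
After 7 (parentNode): h3
After 8 (nextSibling): meta
After 9 (parentNode): img

Answer: valid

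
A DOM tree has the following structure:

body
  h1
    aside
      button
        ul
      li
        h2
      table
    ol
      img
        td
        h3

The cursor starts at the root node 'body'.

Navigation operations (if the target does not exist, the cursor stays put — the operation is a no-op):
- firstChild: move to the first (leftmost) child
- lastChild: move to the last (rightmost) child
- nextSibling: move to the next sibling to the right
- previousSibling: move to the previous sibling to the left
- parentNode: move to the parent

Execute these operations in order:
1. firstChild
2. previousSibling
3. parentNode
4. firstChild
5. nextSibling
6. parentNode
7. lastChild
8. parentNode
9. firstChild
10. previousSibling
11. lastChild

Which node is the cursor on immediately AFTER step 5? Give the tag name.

After 1 (firstChild): h1
After 2 (previousSibling): h1 (no-op, stayed)
After 3 (parentNode): body
After 4 (firstChild): h1
After 5 (nextSibling): h1 (no-op, stayed)

Answer: h1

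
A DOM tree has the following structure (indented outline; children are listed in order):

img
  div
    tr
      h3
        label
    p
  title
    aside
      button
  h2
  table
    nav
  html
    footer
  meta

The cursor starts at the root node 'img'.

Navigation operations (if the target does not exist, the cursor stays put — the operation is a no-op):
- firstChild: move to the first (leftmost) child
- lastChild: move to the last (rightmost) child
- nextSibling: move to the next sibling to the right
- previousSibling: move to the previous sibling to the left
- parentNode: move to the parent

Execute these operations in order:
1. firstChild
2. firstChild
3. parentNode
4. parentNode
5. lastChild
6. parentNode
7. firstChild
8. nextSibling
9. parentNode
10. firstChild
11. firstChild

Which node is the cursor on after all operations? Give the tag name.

After 1 (firstChild): div
After 2 (firstChild): tr
After 3 (parentNode): div
After 4 (parentNode): img
After 5 (lastChild): meta
After 6 (parentNode): img
After 7 (firstChild): div
After 8 (nextSibling): title
After 9 (parentNode): img
After 10 (firstChild): div
After 11 (firstChild): tr

Answer: tr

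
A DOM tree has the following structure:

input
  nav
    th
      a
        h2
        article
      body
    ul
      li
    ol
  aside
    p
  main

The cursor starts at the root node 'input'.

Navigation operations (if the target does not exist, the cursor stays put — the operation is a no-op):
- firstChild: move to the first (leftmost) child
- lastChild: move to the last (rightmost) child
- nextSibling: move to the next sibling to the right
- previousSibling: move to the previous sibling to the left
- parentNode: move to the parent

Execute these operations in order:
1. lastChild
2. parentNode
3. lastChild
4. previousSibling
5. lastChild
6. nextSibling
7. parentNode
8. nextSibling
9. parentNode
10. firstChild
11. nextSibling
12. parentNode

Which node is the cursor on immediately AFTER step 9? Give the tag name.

After 1 (lastChild): main
After 2 (parentNode): input
After 3 (lastChild): main
After 4 (previousSibling): aside
After 5 (lastChild): p
After 6 (nextSibling): p (no-op, stayed)
After 7 (parentNode): aside
After 8 (nextSibling): main
After 9 (parentNode): input

Answer: input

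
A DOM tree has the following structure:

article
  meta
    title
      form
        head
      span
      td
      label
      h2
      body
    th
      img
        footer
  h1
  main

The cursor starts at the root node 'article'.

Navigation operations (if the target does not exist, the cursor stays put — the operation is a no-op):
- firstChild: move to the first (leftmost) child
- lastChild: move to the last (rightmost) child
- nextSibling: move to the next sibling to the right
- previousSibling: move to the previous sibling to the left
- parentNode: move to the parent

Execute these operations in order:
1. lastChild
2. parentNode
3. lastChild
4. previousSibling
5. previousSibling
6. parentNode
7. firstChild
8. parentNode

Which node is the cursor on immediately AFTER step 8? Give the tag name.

Answer: article

Derivation:
After 1 (lastChild): main
After 2 (parentNode): article
After 3 (lastChild): main
After 4 (previousSibling): h1
After 5 (previousSibling): meta
After 6 (parentNode): article
After 7 (firstChild): meta
After 8 (parentNode): article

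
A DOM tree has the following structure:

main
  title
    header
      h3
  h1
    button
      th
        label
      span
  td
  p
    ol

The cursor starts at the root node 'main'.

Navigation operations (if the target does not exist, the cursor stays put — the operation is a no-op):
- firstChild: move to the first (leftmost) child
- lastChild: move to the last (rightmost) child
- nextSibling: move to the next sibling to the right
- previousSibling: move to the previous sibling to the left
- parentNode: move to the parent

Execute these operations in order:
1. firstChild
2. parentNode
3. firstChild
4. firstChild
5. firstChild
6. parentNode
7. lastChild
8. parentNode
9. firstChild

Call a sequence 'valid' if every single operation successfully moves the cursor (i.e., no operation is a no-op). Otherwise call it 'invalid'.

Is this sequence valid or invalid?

After 1 (firstChild): title
After 2 (parentNode): main
After 3 (firstChild): title
After 4 (firstChild): header
After 5 (firstChild): h3
After 6 (parentNode): header
After 7 (lastChild): h3
After 8 (parentNode): header
After 9 (firstChild): h3

Answer: valid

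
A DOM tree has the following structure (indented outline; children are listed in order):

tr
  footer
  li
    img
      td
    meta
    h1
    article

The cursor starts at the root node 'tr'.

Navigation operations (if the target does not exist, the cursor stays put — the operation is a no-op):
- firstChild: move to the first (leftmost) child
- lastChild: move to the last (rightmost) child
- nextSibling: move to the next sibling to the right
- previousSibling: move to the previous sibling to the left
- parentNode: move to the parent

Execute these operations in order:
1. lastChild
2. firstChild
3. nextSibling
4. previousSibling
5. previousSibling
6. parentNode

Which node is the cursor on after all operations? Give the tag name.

After 1 (lastChild): li
After 2 (firstChild): img
After 3 (nextSibling): meta
After 4 (previousSibling): img
After 5 (previousSibling): img (no-op, stayed)
After 6 (parentNode): li

Answer: li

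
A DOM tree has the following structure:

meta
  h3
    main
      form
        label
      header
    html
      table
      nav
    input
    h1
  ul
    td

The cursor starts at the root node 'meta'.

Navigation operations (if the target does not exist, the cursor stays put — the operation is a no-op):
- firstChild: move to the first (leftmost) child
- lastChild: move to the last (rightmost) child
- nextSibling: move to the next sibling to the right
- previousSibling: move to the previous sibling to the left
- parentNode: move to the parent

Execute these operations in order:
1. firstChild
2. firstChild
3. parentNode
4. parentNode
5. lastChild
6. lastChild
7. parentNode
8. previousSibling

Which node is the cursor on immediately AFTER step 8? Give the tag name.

After 1 (firstChild): h3
After 2 (firstChild): main
After 3 (parentNode): h3
After 4 (parentNode): meta
After 5 (lastChild): ul
After 6 (lastChild): td
After 7 (parentNode): ul
After 8 (previousSibling): h3

Answer: h3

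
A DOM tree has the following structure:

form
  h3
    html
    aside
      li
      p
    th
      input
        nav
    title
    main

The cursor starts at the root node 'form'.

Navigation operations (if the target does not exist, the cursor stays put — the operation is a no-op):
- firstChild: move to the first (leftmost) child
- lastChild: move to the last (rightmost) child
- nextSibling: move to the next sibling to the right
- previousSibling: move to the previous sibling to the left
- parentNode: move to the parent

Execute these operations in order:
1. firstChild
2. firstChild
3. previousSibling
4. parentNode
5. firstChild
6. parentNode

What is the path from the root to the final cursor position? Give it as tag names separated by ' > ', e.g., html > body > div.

Answer: form > h3

Derivation:
After 1 (firstChild): h3
After 2 (firstChild): html
After 3 (previousSibling): html (no-op, stayed)
After 4 (parentNode): h3
After 5 (firstChild): html
After 6 (parentNode): h3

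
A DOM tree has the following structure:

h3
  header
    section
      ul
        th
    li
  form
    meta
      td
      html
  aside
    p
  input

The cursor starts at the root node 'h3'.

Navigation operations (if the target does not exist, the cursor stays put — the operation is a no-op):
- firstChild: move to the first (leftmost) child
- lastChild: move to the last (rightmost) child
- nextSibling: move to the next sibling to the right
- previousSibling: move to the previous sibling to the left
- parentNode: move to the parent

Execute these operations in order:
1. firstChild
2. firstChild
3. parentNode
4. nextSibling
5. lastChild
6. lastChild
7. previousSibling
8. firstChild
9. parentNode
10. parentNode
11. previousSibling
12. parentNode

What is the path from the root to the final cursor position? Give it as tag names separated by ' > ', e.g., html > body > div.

Answer: h3

Derivation:
After 1 (firstChild): header
After 2 (firstChild): section
After 3 (parentNode): header
After 4 (nextSibling): form
After 5 (lastChild): meta
After 6 (lastChild): html
After 7 (previousSibling): td
After 8 (firstChild): td (no-op, stayed)
After 9 (parentNode): meta
After 10 (parentNode): form
After 11 (previousSibling): header
After 12 (parentNode): h3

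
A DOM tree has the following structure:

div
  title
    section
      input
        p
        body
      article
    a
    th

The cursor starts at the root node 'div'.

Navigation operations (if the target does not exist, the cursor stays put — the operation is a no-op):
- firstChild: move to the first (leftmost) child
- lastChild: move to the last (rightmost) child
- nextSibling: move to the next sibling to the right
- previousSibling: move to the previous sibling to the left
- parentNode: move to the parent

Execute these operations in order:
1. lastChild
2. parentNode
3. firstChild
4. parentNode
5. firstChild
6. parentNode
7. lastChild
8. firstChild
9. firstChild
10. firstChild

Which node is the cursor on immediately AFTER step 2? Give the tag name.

Answer: div

Derivation:
After 1 (lastChild): title
After 2 (parentNode): div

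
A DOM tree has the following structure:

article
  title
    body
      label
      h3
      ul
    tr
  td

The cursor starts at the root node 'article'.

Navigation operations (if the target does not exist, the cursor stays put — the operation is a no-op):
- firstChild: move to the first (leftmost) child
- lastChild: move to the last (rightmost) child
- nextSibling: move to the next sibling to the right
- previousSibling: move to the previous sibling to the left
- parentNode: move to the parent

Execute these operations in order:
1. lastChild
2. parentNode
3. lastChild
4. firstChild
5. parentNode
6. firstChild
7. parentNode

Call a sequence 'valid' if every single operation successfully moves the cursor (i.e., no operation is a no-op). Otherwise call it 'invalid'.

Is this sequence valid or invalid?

After 1 (lastChild): td
After 2 (parentNode): article
After 3 (lastChild): td
After 4 (firstChild): td (no-op, stayed)
After 5 (parentNode): article
After 6 (firstChild): title
After 7 (parentNode): article

Answer: invalid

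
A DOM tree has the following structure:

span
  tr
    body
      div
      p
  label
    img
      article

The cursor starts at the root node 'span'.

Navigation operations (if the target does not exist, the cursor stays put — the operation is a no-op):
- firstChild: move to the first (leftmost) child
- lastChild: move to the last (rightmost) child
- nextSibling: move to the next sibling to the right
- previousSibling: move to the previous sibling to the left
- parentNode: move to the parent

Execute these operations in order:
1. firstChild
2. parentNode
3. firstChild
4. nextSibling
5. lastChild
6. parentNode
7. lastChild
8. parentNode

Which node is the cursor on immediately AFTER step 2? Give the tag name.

Answer: span

Derivation:
After 1 (firstChild): tr
After 2 (parentNode): span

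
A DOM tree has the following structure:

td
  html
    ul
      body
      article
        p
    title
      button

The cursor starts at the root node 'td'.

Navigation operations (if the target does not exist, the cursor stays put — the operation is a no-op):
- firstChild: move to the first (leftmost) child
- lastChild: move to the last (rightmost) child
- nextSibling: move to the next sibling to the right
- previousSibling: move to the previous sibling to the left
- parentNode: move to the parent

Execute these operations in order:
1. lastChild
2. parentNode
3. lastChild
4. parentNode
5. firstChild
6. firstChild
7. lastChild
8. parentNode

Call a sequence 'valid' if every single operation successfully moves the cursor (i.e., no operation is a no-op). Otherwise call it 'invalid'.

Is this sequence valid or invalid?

After 1 (lastChild): html
After 2 (parentNode): td
After 3 (lastChild): html
After 4 (parentNode): td
After 5 (firstChild): html
After 6 (firstChild): ul
After 7 (lastChild): article
After 8 (parentNode): ul

Answer: valid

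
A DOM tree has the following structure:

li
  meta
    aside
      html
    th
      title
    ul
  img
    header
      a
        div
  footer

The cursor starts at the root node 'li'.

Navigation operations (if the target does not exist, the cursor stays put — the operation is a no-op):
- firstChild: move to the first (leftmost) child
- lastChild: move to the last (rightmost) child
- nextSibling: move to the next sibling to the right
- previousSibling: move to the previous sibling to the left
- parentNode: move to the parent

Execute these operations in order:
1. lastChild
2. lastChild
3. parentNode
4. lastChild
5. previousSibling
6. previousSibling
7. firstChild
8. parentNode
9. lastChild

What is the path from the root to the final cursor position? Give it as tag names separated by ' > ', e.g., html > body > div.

After 1 (lastChild): footer
After 2 (lastChild): footer (no-op, stayed)
After 3 (parentNode): li
After 4 (lastChild): footer
After 5 (previousSibling): img
After 6 (previousSibling): meta
After 7 (firstChild): aside
After 8 (parentNode): meta
After 9 (lastChild): ul

Answer: li > meta > ul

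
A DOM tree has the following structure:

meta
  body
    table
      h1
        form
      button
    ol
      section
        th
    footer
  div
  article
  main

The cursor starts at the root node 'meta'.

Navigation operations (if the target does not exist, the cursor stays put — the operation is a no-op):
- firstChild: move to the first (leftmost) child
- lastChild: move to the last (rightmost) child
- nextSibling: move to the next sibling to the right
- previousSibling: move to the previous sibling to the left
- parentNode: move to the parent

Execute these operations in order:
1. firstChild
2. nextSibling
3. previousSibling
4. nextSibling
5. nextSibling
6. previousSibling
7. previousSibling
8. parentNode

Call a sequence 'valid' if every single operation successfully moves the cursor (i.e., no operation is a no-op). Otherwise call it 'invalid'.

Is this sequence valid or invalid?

After 1 (firstChild): body
After 2 (nextSibling): div
After 3 (previousSibling): body
After 4 (nextSibling): div
After 5 (nextSibling): article
After 6 (previousSibling): div
After 7 (previousSibling): body
After 8 (parentNode): meta

Answer: valid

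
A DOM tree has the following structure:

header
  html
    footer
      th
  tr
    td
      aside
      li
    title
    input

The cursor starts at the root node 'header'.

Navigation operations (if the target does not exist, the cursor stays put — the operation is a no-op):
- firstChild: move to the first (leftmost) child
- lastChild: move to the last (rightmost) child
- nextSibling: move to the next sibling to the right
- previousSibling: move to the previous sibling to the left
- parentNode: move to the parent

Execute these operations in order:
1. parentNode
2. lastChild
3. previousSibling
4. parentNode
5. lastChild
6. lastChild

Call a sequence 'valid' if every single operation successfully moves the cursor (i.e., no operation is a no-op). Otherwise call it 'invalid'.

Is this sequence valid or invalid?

After 1 (parentNode): header (no-op, stayed)
After 2 (lastChild): tr
After 3 (previousSibling): html
After 4 (parentNode): header
After 5 (lastChild): tr
After 6 (lastChild): input

Answer: invalid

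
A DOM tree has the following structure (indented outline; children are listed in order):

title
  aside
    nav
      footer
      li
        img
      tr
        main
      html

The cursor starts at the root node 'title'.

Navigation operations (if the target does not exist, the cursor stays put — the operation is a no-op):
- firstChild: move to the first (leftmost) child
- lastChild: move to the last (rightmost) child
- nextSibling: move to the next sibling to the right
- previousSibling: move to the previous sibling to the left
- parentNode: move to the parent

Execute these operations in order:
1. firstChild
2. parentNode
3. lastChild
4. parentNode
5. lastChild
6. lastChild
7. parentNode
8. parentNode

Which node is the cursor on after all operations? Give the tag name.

Answer: title

Derivation:
After 1 (firstChild): aside
After 2 (parentNode): title
After 3 (lastChild): aside
After 4 (parentNode): title
After 5 (lastChild): aside
After 6 (lastChild): nav
After 7 (parentNode): aside
After 8 (parentNode): title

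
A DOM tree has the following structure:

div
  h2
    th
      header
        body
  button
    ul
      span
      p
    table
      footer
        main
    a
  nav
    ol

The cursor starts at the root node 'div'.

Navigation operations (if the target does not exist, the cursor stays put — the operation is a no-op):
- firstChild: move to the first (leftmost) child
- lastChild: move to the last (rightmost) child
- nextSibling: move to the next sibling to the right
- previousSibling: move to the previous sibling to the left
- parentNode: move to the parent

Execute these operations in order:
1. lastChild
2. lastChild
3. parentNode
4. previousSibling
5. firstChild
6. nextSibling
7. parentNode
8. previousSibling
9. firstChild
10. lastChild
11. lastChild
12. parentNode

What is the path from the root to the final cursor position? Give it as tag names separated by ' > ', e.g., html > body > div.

Answer: div > h2 > th > header

Derivation:
After 1 (lastChild): nav
After 2 (lastChild): ol
After 3 (parentNode): nav
After 4 (previousSibling): button
After 5 (firstChild): ul
After 6 (nextSibling): table
After 7 (parentNode): button
After 8 (previousSibling): h2
After 9 (firstChild): th
After 10 (lastChild): header
After 11 (lastChild): body
After 12 (parentNode): header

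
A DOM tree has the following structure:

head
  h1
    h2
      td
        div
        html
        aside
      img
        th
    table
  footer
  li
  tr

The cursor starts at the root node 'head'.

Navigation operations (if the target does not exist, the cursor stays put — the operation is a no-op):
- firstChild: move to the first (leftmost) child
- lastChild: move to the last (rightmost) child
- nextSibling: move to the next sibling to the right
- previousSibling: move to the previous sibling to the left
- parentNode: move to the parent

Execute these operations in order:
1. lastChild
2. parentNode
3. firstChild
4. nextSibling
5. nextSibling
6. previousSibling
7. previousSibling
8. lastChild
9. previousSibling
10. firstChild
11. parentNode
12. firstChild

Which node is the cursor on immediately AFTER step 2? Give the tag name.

After 1 (lastChild): tr
After 2 (parentNode): head

Answer: head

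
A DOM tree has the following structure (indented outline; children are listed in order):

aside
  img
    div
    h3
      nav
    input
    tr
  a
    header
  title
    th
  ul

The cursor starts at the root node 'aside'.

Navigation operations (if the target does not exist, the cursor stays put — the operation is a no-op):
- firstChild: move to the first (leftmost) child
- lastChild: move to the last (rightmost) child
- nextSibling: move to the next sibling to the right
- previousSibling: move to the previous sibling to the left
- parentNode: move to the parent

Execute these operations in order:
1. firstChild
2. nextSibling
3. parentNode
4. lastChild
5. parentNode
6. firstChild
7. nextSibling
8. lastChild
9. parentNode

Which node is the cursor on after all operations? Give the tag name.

Answer: a

Derivation:
After 1 (firstChild): img
After 2 (nextSibling): a
After 3 (parentNode): aside
After 4 (lastChild): ul
After 5 (parentNode): aside
After 6 (firstChild): img
After 7 (nextSibling): a
After 8 (lastChild): header
After 9 (parentNode): a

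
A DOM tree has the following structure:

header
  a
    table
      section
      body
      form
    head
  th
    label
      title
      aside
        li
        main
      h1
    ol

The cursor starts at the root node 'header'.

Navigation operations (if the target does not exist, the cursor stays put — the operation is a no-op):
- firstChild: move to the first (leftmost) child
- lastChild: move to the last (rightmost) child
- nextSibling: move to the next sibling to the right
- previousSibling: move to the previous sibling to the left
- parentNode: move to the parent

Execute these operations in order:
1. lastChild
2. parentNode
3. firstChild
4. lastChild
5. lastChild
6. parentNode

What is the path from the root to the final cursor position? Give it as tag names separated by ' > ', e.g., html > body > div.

Answer: header > a

Derivation:
After 1 (lastChild): th
After 2 (parentNode): header
After 3 (firstChild): a
After 4 (lastChild): head
After 5 (lastChild): head (no-op, stayed)
After 6 (parentNode): a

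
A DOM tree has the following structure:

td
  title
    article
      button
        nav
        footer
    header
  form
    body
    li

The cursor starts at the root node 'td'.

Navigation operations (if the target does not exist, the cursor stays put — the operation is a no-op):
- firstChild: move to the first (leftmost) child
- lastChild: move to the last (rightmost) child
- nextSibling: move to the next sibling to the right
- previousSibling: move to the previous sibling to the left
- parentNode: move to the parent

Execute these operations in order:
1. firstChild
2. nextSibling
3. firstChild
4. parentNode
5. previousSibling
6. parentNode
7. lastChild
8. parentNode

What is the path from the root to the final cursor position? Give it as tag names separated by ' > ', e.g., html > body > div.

Answer: td

Derivation:
After 1 (firstChild): title
After 2 (nextSibling): form
After 3 (firstChild): body
After 4 (parentNode): form
After 5 (previousSibling): title
After 6 (parentNode): td
After 7 (lastChild): form
After 8 (parentNode): td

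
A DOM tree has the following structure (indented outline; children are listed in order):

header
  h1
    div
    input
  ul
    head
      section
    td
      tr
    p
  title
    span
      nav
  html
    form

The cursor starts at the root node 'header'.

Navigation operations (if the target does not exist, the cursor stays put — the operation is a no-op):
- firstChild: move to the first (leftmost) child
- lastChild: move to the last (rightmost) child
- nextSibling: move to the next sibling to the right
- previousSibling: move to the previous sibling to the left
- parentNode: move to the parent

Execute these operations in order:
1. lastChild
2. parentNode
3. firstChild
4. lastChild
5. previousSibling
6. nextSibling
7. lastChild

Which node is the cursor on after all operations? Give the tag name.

After 1 (lastChild): html
After 2 (parentNode): header
After 3 (firstChild): h1
After 4 (lastChild): input
After 5 (previousSibling): div
After 6 (nextSibling): input
After 7 (lastChild): input (no-op, stayed)

Answer: input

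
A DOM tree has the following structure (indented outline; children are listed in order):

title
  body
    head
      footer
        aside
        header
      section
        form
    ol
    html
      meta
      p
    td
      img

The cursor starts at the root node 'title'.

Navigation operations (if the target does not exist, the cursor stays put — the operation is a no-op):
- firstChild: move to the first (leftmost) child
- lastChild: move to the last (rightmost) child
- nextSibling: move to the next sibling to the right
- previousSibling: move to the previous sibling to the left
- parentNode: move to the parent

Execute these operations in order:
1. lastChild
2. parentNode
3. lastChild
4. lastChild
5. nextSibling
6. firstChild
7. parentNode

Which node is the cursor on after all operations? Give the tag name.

After 1 (lastChild): body
After 2 (parentNode): title
After 3 (lastChild): body
After 4 (lastChild): td
After 5 (nextSibling): td (no-op, stayed)
After 6 (firstChild): img
After 7 (parentNode): td

Answer: td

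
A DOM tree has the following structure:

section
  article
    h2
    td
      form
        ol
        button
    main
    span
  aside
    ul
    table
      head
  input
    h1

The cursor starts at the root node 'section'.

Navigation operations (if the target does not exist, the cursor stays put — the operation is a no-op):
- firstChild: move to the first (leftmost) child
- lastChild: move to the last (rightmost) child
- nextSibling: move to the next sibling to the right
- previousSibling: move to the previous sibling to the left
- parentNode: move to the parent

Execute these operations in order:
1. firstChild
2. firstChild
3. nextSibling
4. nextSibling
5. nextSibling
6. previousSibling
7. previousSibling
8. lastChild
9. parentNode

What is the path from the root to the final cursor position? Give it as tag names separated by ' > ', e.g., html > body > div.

After 1 (firstChild): article
After 2 (firstChild): h2
After 3 (nextSibling): td
After 4 (nextSibling): main
After 5 (nextSibling): span
After 6 (previousSibling): main
After 7 (previousSibling): td
After 8 (lastChild): form
After 9 (parentNode): td

Answer: section > article > td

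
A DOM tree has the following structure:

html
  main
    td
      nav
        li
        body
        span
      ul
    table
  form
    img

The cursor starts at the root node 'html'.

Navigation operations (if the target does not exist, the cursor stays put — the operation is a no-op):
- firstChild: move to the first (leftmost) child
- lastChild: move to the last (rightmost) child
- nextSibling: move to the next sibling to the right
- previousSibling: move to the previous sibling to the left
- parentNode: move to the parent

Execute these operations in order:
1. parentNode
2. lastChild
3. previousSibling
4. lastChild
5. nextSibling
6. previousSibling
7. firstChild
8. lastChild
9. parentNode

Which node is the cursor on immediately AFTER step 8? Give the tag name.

Answer: span

Derivation:
After 1 (parentNode): html (no-op, stayed)
After 2 (lastChild): form
After 3 (previousSibling): main
After 4 (lastChild): table
After 5 (nextSibling): table (no-op, stayed)
After 6 (previousSibling): td
After 7 (firstChild): nav
After 8 (lastChild): span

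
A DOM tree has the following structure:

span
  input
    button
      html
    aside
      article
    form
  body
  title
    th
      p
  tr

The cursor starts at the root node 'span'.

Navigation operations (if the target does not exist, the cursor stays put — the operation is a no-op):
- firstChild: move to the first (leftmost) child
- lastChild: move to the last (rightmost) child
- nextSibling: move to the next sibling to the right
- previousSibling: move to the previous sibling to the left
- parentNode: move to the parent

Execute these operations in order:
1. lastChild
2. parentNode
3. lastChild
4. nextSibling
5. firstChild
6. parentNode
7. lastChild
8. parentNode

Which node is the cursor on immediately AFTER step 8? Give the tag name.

Answer: span

Derivation:
After 1 (lastChild): tr
After 2 (parentNode): span
After 3 (lastChild): tr
After 4 (nextSibling): tr (no-op, stayed)
After 5 (firstChild): tr (no-op, stayed)
After 6 (parentNode): span
After 7 (lastChild): tr
After 8 (parentNode): span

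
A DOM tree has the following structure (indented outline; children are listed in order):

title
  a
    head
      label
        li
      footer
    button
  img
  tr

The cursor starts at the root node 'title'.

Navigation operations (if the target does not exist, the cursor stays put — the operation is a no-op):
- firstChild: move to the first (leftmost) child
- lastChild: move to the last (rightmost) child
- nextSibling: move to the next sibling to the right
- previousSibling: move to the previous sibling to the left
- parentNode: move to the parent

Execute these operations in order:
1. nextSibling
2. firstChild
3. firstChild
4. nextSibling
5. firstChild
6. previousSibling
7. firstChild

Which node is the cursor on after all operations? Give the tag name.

After 1 (nextSibling): title (no-op, stayed)
After 2 (firstChild): a
After 3 (firstChild): head
After 4 (nextSibling): button
After 5 (firstChild): button (no-op, stayed)
After 6 (previousSibling): head
After 7 (firstChild): label

Answer: label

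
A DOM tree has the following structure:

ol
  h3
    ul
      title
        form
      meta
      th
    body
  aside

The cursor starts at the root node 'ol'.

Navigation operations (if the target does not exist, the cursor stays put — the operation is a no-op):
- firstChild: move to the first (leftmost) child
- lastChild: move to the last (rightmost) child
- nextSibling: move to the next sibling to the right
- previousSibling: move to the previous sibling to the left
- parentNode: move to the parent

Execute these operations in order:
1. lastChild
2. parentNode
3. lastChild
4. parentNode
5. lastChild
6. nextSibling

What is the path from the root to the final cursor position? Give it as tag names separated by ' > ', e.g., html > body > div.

After 1 (lastChild): aside
After 2 (parentNode): ol
After 3 (lastChild): aside
After 4 (parentNode): ol
After 5 (lastChild): aside
After 6 (nextSibling): aside (no-op, stayed)

Answer: ol > aside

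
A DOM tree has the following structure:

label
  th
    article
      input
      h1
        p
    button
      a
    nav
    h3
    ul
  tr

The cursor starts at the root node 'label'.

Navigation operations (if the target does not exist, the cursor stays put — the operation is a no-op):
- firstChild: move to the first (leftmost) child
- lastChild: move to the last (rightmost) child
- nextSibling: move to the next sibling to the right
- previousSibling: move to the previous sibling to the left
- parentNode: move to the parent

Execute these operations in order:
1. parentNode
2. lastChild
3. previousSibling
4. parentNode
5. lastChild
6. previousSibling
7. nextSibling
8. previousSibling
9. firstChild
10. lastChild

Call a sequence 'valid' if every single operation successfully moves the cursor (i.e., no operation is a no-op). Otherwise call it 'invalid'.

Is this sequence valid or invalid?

After 1 (parentNode): label (no-op, stayed)
After 2 (lastChild): tr
After 3 (previousSibling): th
After 4 (parentNode): label
After 5 (lastChild): tr
After 6 (previousSibling): th
After 7 (nextSibling): tr
After 8 (previousSibling): th
After 9 (firstChild): article
After 10 (lastChild): h1

Answer: invalid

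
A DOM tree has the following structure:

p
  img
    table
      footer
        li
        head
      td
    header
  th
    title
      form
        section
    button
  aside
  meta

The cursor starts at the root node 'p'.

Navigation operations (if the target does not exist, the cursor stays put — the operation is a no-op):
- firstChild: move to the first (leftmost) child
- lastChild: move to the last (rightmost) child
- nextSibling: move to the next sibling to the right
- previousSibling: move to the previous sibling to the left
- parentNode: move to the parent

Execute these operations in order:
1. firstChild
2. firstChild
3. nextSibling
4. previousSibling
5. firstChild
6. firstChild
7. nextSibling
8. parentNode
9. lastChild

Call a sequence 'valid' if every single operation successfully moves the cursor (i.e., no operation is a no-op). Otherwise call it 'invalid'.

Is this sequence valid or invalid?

After 1 (firstChild): img
After 2 (firstChild): table
After 3 (nextSibling): header
After 4 (previousSibling): table
After 5 (firstChild): footer
After 6 (firstChild): li
After 7 (nextSibling): head
After 8 (parentNode): footer
After 9 (lastChild): head

Answer: valid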